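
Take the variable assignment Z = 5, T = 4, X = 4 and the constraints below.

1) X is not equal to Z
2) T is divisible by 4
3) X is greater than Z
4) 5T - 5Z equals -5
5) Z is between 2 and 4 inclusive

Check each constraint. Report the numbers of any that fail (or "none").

Constraints 3 and 5 are violated.

1) X = 4, Z = 5; distinct — OK.
2) 4 / 4 = 1, so 4 divides 4 — OK.
3) X = 4, Z = 5; 4 ≤ 5 (want >) — violated.
4) 5T - 5Z = 5(4) - 5(5) = -5 — OK.
5) Z = 5 is outside [2, 4] — violated.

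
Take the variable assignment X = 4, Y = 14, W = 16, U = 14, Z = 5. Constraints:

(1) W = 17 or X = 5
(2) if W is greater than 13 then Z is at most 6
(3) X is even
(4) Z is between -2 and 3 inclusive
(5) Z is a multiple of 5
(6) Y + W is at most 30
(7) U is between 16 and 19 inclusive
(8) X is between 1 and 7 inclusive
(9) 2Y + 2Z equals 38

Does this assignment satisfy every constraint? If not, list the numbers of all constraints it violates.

No — constraints 1, 4, and 7 are not satisfied.

(1) W = 16 ≠ 17 and X = 4 ≠ 5; both disjuncts false — does not hold.
(2) W = 16 > 13, so we need Z ≤ 6; Z = 5 ≤ 6 — holds.
(3) X = 4 is even — holds.
(4) Z = 5 is outside [-2, 3] — does not hold.
(5) 5 / 5 = 1, so 5 divides 5 — holds.
(6) Y + W = 14 + 16 = 30; 30 ≤ 30 — holds.
(7) U = 14 is outside [16, 19] — does not hold.
(8) X = 4 lies in [1, 7] — holds.
(9) 2Y + 2Z = 2(14) + 2(5) = 38 — holds.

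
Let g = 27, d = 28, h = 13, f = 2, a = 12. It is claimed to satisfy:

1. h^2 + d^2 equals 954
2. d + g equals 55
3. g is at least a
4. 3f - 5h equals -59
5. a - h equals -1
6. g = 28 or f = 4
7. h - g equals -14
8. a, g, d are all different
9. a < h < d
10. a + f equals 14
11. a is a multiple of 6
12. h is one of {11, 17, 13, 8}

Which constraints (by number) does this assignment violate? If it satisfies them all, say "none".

1. h^2 + d^2 = 13^2 + 28^2 = 169 + 784 = 953, not 954  fails
2. d + g = 28 + 27 = 55  holds
3. g = 27, a = 12; 27 ≥ 12  holds
4. 3f - 5h = 3(2) - 5(13) = -59  holds
5. a - h = 12 - 13 = -1  holds
6. g = 27 ≠ 28 and f = 2 ≠ 4; both disjuncts false  fails
7. h - g = 13 - 27 = -14  holds
8. values 12, 27, 28 are pairwise distinct  holds
9. values 12 < 13 < 28  holds
10. a + f = 12 + 2 = 14  holds
11. 12 / 6 = 2, so 6 divides 12  holds
12. h = 13 is in {11, 17, 13, 8}  holds

Constraints 1 and 6 are violated.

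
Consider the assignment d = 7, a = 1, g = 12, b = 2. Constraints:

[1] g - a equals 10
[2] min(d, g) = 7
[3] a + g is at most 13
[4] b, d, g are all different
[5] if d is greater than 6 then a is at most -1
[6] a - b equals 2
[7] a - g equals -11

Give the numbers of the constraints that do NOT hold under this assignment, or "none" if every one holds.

[1] g - a = 12 - 1 = 11, not 10 — violated.
[2] min(7, 12) = 7 — satisfied.
[3] a + g = 1 + 12 = 13; 13 ≤ 13 — satisfied.
[4] values 2, 7, 12 are pairwise distinct — satisfied.
[5] d = 7 > 6, so we need a ≤ -1; but a = 1 > -1 — violated.
[6] a - b = 1 - 2 = -1, not 2 — violated.
[7] a - g = 1 - 12 = -11 — satisfied.

Constraints 1, 5, 6 do not hold.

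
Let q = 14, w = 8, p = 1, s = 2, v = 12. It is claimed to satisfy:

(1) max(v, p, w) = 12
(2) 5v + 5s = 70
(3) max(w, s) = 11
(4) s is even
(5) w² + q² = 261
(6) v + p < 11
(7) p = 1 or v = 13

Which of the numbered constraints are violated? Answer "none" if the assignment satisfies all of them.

(1) max(12, 1, 8) = 12 — satisfied.
(2) 5v + 5s = 5(12) + 5(2) = 70 — satisfied.
(3) max(8, 2) = 8, not 11 — violated.
(4) s = 2 is even — satisfied.
(5) w² + q² = 8² + 14² = 64 + 196 = 260, not 261 — violated.
(6) v + p = 12 + 1 = 13; 13 ≥ 11, bound 11 not met — violated.
(7) p = 1 = 1 (first disjunct) — satisfied.

The assignment fails constraints 3, 5, and 6.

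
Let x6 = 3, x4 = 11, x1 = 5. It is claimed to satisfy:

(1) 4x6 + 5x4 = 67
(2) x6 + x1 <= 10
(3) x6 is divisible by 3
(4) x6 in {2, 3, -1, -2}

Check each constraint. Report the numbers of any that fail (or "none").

(1) 4x6 + 5x4 = 4(3) + 5(11) = 67  ✔
(2) x6 + x1 = 3 + 5 = 8; 8 ≤ 10  ✔
(3) 3 / 3 = 1, so 3 divides 3  ✔
(4) x6 = 3 is in {2, 3, -1, -2}  ✔

None — every constraint holds.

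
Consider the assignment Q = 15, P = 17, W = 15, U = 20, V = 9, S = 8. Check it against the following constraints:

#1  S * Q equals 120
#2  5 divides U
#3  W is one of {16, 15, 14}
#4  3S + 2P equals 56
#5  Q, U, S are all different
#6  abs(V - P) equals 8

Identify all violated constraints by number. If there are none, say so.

#1 S * Q = 8 * 15 = 120  ✔
#2 20 / 5 = 4, so 5 divides 20  ✔
#3 W = 15 is in {16, 15, 14}  ✔
#4 3S + 2P = 3(8) + 2(17) = 58, not 56  ✘
#5 values 15, 20, 8 are pairwise distinct  ✔
#6 abs(9 - 17) = 8  ✔

No — constraint 4 is not satisfied.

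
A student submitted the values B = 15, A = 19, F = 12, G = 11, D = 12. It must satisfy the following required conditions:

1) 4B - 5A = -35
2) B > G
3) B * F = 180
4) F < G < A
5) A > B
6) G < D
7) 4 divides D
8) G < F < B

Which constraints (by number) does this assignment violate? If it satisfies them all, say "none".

1) 4B - 5A = 4(15) - 5(19) = -35 — OK.
2) B = 15, G = 11; 15 > 11 — OK.
3) B * F = 15 * 12 = 180 — OK.
4) values 12, 11, 19; F = 12 is not < G = 11 — violated.
5) A = 19, B = 15; 19 > 15 — OK.
6) G = 11, D = 12; 11 < 12 — OK.
7) 12 / 4 = 3, so 4 divides 12 — OK.
8) values 11 < 12 < 15 — OK.

Violated: 4.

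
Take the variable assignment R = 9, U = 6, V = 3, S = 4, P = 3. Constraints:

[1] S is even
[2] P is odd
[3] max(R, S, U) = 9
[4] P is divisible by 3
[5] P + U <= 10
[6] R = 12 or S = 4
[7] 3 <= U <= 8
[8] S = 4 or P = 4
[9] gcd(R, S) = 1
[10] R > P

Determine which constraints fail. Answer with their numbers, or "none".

None — every constraint holds.

[1] S = 4 is even — holds.
[2] P = 3 is odd — holds.
[3] max(9, 4, 6) = 9 — holds.
[4] 3 / 3 = 1, so 3 divides 3 — holds.
[5] P + U = 3 + 6 = 9; 9 ≤ 10 — holds.
[6] R = 9 ≠ 12, but S = 4 = 4 (second disjunct) — holds.
[7] U = 6 lies in [3, 8] — holds.
[8] S = 4 = 4 (first disjunct) — holds.
[9] gcd(9, 4) = 1 — holds.
[10] R = 9, P = 3; 9 > 3 — holds.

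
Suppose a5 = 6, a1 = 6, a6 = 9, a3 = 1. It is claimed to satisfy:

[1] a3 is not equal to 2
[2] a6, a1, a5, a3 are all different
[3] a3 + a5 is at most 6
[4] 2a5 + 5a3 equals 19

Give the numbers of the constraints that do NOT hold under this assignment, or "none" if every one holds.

[1] a3 = 1, and 1 ≠ 2 — holds.
[2] a1 = a5 = 6, not all different — fails.
[3] a3 + a5 = 1 + 6 = 7; 7 > 6, bound 6 not met — fails.
[4] 2a5 + 5a3 = 2(6) + 5(1) = 17, not 19 — fails.

Violated: 2, 3, and 4.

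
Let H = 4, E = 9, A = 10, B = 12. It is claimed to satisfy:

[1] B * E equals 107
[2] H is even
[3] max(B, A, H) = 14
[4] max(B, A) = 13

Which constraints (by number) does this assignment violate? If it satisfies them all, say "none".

Constraints 1, 3, and 4 do not hold.

[1] B * E = 12 * 9 = 108, not 107  ✗
[2] H = 4 is even  ✓
[3] max(12, 10, 4) = 12, not 14  ✗
[4] max(12, 10) = 12, not 13  ✗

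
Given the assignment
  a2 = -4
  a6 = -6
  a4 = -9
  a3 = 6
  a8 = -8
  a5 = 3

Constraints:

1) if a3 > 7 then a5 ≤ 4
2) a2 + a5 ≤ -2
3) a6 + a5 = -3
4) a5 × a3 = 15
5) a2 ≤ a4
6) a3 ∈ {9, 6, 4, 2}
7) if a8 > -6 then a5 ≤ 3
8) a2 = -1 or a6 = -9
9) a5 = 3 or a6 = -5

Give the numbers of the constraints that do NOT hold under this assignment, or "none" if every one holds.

Constraints 2, 4, 5, and 8 do not hold.

1) a3 = 6, not > 7; antecedent false, conditional vacuously true  yes
2) a2 + a5 = -4 + 3 = -1; -1 > -2, bound -2 not met  no
3) a6 + a5 = -6 + 3 = -3  yes
4) a5 × a3 = 3 × 6 = 18, not 15  no
5) a2 = -4, a4 = -9; -4 > -9 (want ≤)  no
6) a3 = 6 is in {9, 6, 4, 2}  yes
7) a8 = -8, not > -6; antecedent false, conditional vacuously true  yes
8) a2 = -4 ≠ -1 and a6 = -6 ≠ -9; both disjuncts false  no
9) a5 = 3 = 3 (first disjunct)  yes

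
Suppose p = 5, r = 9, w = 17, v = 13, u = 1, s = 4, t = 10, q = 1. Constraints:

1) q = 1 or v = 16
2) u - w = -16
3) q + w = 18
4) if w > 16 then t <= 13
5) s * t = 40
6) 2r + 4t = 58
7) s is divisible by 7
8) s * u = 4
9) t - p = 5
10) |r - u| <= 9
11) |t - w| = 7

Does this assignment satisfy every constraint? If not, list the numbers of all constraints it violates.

Constraint 7 does not hold.

1) q = 1 = 1 (first disjunct) — holds.
2) u - w = 1 - 17 = -16 — holds.
3) q + w = 1 + 17 = 18 — holds.
4) w = 17 > 16, so we need t ≤ 13; t = 10 ≤ 13 — holds.
5) s * t = 4 * 10 = 40 — holds.
6) 2r + 4t = 2(9) + 4(10) = 58 — holds.
7) 4 = 7*0 + 4, so 7 does not divide 4 — does not hold.
8) s * u = 4 * 1 = 4 — holds.
9) t - p = 10 - 5 = 5 — holds.
10) |9 - 1| = 8; 8 ≤ 9 — holds.
11) |10 - 17| = 7 — holds.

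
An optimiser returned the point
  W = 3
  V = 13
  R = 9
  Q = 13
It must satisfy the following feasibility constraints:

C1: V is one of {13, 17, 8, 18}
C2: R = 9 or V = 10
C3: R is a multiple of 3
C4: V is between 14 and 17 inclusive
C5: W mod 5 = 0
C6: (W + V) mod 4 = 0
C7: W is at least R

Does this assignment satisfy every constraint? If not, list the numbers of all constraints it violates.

Constraints 4, 5, and 7 are violated.

C1: V = 13 is in {13, 17, 8, 18}  ✔
C2: R = 9 = 9 (first disjunct)  ✔
C3: 9 / 3 = 3, so 3 divides 9  ✔
C4: V = 13 is outside [14, 17]  ✘
C5: 3 mod 5 = 3, not 0  ✘
C6: W + V = 16; 16 mod 4 = 0  ✔
C7: W = 3, R = 9; 3 < 9 (want ≥)  ✘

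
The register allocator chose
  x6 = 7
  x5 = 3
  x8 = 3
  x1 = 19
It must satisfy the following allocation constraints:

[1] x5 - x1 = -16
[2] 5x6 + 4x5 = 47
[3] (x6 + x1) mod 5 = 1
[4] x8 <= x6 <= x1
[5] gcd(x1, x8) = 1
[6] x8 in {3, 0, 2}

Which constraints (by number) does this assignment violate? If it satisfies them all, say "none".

[1] x5 - x1 = 3 - 19 = -16  OK
[2] 5x6 + 4x5 = 5(7) + 4(3) = 47  OK
[3] x6 + x1 = 26; 26 mod 5 = 1  OK
[4] values 3 <= 7 <= 19  OK
[5] gcd(19, 3) = 1  OK
[6] x8 = 3 is in {3, 0, 2}  OK

None — every constraint holds.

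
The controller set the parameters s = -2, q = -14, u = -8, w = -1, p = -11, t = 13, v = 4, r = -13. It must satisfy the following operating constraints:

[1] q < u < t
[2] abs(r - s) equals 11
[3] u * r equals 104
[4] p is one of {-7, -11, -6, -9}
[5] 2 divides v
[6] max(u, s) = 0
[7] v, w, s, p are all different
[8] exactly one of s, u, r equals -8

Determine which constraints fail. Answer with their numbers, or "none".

Violated: 6.

[1] values -14 < -8 < 13 — satisfied.
[2] abs(-13 - (-2)) = 11 — satisfied.
[3] u * r = -8 * (-13) = 104 — satisfied.
[4] p = -11 is in {-7, -11, -6, -9} — satisfied.
[5] 4 / 2 = 2, so 2 divides 4 — satisfied.
[6] max(-8, -2) = -2, not 0 — violated.
[7] values 4, -1, -2, -11 are pairwise distinct — satisfied.
[8] s=-2, u=-8, r=-13; 1 of them equals -8 — satisfied.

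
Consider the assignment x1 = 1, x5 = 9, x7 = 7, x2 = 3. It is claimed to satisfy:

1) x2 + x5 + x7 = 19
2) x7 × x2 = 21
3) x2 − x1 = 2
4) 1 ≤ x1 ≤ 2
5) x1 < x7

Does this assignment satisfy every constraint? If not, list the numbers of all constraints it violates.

1) x2 + x5 + x7 = 3 + 9 + 7 = 19  ✔
2) x7 × x2 = 7 × 3 = 21  ✔
3) x2 − x1 = 3 − 1 = 2  ✔
4) x1 = 1 lies in [1, 2]  ✔
5) x1 = 1, x7 = 7; 1 < 7  ✔

The assignment satisfies every constraint.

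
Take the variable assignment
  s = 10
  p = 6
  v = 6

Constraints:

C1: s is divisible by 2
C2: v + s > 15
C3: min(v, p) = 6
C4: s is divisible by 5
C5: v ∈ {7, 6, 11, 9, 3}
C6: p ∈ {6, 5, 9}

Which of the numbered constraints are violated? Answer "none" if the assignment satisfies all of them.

C1: 10 / 2 = 5, so 2 divides 10 — holds.
C2: v + s = 6 + 10 = 16; 16 > 15 — holds.
C3: min(6, 6) = 6 — holds.
C4: 10 / 5 = 2, so 5 divides 10 — holds.
C5: v = 6 is in {7, 6, 11, 9, 3} — holds.
C6: p = 6 is in {6, 5, 9} — holds.

None — every constraint holds.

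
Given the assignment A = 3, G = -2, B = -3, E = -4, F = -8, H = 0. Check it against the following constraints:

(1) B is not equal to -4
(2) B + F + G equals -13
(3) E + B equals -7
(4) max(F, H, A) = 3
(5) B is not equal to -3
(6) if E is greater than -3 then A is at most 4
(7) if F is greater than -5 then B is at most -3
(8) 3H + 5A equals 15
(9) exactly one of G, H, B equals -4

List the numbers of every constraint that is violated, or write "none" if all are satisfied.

(1) B = -3, and -3 ≠ -4 — holds.
(2) B + F + G = -3 + (-8) + (-2) = -13 — holds.
(3) E + B = -4 + (-3) = -7 — holds.
(4) max(-8, 0, 3) = 3 — holds.
(5) B = -3, but -3 is required to differ — fails.
(6) E = -4, not > -3; antecedent false, conditional vacuously true — holds.
(7) F = -8, not > -5; antecedent false, conditional vacuously true — holds.
(8) 3H + 5A = 3(0) + 5(3) = 15 — holds.
(9) G=-2, H=0, B=-3; 0 of them equal -4, not exactly one — fails.

No — constraints 5 and 9 are not satisfied.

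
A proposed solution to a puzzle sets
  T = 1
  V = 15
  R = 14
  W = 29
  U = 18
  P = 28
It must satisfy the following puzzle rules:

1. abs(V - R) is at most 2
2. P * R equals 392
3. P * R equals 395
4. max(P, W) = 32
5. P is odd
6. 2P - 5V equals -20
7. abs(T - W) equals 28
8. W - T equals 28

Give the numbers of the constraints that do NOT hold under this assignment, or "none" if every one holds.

The assignment fails constraints 3, 4, 5, and 6.

1. abs(15 - 14) = 1; 1 ≤ 2  OK
2. P * R = 28 * 14 = 392  OK
3. P * R = 28 * 14 = 392, not 395  FAIL
4. max(28, 29) = 29, not 32  FAIL
5. P = 28 is even  FAIL
6. 2P - 5V = 2(28) - 5(15) = -19, not -20  FAIL
7. abs(1 - 29) = 28  OK
8. W - T = 29 - 1 = 28  OK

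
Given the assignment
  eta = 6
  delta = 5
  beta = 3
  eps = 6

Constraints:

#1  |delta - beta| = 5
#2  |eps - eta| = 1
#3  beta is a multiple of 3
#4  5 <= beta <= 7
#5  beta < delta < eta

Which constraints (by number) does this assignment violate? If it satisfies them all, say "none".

#1 |5 - 3| = 2, not 5 — violated.
#2 |6 - 6| = 0, not 1 — violated.
#3 3 / 3 = 1, so 3 divides 3 — OK.
#4 beta = 3 is outside [5, 7] — violated.
#5 values 3 < 5 < 6 — OK.

No — constraints 1, 2, 4 are not satisfied.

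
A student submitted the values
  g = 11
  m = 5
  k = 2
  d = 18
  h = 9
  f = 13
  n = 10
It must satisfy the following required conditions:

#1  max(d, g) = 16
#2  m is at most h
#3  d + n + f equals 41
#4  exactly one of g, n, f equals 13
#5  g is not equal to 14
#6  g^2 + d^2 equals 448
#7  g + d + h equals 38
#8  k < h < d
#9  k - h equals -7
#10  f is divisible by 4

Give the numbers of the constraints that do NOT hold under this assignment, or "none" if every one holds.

#1 max(18, 11) = 18, not 16  ✘
#2 m = 5, h = 9; 5 ≤ 9  ✔
#3 d + n + f = 18 + 10 + 13 = 41  ✔
#4 g=11, n=10, f=13; 1 of them equals 13  ✔
#5 g = 11, and 11 ≠ 14  ✔
#6 g^2 + d^2 = 11^2 + 18^2 = 121 + 324 = 445, not 448  ✘
#7 g + d + h = 11 + 18 + 9 = 38  ✔
#8 values 2 < 9 < 18  ✔
#9 k - h = 2 - 9 = -7  ✔
#10 13 = 4*3 + 1, so 4 does not divide 13  ✘

Constraints 1, 6, and 10 are violated.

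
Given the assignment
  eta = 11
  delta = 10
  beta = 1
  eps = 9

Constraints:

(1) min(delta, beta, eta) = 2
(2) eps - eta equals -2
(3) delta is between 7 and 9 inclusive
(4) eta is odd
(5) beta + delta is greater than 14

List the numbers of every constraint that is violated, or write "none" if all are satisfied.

No — constraints 1, 3, 5 are not satisfied.

(1) min(10, 1, 11) = 1, not 2 — violated.
(2) eps - eta = 9 - 11 = -2 — OK.
(3) delta = 10 is outside [7, 9] — violated.
(4) eta = 11 is odd — OK.
(5) beta + delta = 1 + 10 = 11; 11 ≤ 14, bound 14 not met — violated.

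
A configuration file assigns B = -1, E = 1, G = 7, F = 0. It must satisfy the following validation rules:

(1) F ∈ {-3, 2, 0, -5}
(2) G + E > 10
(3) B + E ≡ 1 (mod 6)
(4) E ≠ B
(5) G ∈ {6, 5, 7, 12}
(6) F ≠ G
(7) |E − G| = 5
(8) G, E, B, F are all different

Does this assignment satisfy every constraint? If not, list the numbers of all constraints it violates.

(1) F = 0 is in {-3, 2, 0, -5} — holds.
(2) G + E = 7 + 1 = 8; 8 ≤ 10, bound 10 not met — fails.
(3) B + E = 0; 0 mod 6 = 0, not 1 — fails.
(4) E = 1, B = -1; distinct — holds.
(5) G = 7 is in {6, 5, 7, 12} — holds.
(6) F = 0, G = 7; distinct — holds.
(7) |1 − 7| = 6, not 5 — fails.
(8) values 7, 1, -1, 0 are pairwise distinct — holds.

The assignment fails constraints 2, 3, 7.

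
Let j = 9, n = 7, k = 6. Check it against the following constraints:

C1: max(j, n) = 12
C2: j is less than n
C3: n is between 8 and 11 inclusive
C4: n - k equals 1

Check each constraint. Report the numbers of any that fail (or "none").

C1: max(9, 7) = 9, not 12  ✗
C2: j = 9, n = 7; 9 ≥ 7 (want <)  ✗
C3: n = 7 is outside [8, 11]  ✗
C4: n - k = 7 - 6 = 1  ✓

Violated: 1, 2, and 3.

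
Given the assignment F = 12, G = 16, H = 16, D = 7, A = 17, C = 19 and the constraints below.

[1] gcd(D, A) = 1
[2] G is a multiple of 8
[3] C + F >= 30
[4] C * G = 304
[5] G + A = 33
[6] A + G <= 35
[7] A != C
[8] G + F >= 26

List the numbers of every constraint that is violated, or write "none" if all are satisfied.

None — every constraint holds.

[1] gcd(7, 17) = 1 — holds.
[2] 16 / 8 = 2, so 8 divides 16 — holds.
[3] C + F = 19 + 12 = 31; 31 ≥ 30 — holds.
[4] C * G = 19 * 16 = 304 — holds.
[5] G + A = 16 + 17 = 33 — holds.
[6] A + G = 17 + 16 = 33; 33 ≤ 35 — holds.
[7] A = 17, C = 19; distinct — holds.
[8] G + F = 16 + 12 = 28; 28 ≥ 26 — holds.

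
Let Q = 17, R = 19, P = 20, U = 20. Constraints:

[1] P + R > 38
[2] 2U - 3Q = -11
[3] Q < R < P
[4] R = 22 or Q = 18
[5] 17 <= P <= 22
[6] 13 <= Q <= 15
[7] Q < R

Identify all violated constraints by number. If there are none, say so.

[1] P + R = 20 + 19 = 39; 39 > 38 — holds.
[2] 2U - 3Q = 2(20) - 3(17) = -11 — holds.
[3] values 17 < 19 < 20 — holds.
[4] R = 19 ≠ 22 and Q = 17 ≠ 18; both disjuncts false — does not hold.
[5] P = 20 lies in [17, 22] — holds.
[6] Q = 17 is outside [13, 15] — does not hold.
[7] Q = 17, R = 19; 17 < 19 — holds.

Constraints 4 and 6 are violated.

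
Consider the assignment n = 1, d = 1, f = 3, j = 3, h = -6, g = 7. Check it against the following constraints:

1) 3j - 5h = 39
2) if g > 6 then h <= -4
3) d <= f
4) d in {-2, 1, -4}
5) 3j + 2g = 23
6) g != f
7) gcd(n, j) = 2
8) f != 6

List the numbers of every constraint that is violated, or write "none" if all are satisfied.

Constraint 7 does not hold.

1) 3j - 5h = 3(3) - 5(-6) = 39 — satisfied.
2) g = 7 > 6, so we need h ≤ -4; h = -6 ≤ -4 — satisfied.
3) d = 1, f = 3; 1 ≤ 3 — satisfied.
4) d = 1 is in {-2, 1, -4} — satisfied.
5) 3j + 2g = 3(3) + 2(7) = 23 — satisfied.
6) g = 7, f = 3; distinct — satisfied.
7) gcd(1, 3) = 1, not 2 — violated.
8) f = 3, and 3 ≠ 6 — satisfied.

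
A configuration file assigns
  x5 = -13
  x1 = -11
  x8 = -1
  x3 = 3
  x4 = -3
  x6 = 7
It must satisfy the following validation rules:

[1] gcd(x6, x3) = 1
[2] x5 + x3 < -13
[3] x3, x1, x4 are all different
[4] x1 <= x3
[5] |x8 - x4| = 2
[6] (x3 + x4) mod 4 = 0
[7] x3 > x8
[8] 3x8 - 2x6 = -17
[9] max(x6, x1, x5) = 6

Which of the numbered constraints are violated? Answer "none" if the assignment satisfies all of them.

[1] gcd(7, 3) = 1 — satisfied.
[2] x5 + x3 = -13 + 3 = -10; -10 ≥ -13, bound -13 not met — violated.
[3] values 3, -11, -3 are pairwise distinct — satisfied.
[4] x1 = -11, x3 = 3; -11 ≤ 3 — satisfied.
[5] |-1 - (-3)| = 2 — satisfied.
[6] x3 + x4 = 0; 0 mod 4 = 0 — satisfied.
[7] x3 = 3, x8 = -1; 3 > -1 — satisfied.
[8] 3x8 - 2x6 = 3(-1) - 2(7) = -17 — satisfied.
[9] max(7, -11, -13) = 7, not 6 — violated.

Constraints 2 and 9 do not hold.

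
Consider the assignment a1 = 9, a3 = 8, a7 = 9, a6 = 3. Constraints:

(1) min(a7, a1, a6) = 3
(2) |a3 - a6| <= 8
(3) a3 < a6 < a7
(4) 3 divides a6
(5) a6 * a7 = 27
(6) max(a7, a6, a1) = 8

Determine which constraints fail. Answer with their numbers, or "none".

Constraints 3 and 6 do not hold.

(1) min(9, 9, 3) = 3 — satisfied.
(2) |8 - 3| = 5; 5 ≤ 8 — satisfied.
(3) values 8, 3, 9; a3 = 8 is not < a6 = 3 — violated.
(4) 3 / 3 = 1, so 3 divides 3 — satisfied.
(5) a6 * a7 = 3 * 9 = 27 — satisfied.
(6) max(9, 3, 9) = 9, not 8 — violated.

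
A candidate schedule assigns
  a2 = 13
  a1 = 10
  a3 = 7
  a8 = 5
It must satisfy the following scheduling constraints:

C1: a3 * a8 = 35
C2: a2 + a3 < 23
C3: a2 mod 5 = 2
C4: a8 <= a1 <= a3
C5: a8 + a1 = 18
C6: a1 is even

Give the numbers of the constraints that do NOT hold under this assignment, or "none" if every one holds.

C1: a3 * a8 = 7 * 5 = 35  yes
C2: a2 + a3 = 13 + 7 = 20; 20 < 23  yes
C3: 13 mod 5 = 3, not 2  no
C4: values 5, 10, 7; a1 = 10 is not <= a3 = 7  no
C5: a8 + a1 = 5 + 10 = 15, not 18  no
C6: a1 = 10 is even  yes

The assignment fails constraints 3, 4, 5.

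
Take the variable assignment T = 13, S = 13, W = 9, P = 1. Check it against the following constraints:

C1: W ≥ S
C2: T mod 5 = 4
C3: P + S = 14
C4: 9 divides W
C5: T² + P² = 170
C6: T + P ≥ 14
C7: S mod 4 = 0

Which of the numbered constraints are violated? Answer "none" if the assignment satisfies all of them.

Violated: 1, 2, and 7.

C1: W = 9, S = 13; 9 < 13 (want ≥) — fails.
C2: 13 mod 5 = 3, not 4 — fails.
C3: P + S = 1 + 13 = 14 — holds.
C4: 9 / 9 = 1, so 9 divides 9 — holds.
C5: T² + P² = 13² + 1² = 169 + 1 = 170 — holds.
C6: T + P = 13 + 1 = 14; 14 ≥ 14 — holds.
C7: 13 mod 4 = 1, not 0 — fails.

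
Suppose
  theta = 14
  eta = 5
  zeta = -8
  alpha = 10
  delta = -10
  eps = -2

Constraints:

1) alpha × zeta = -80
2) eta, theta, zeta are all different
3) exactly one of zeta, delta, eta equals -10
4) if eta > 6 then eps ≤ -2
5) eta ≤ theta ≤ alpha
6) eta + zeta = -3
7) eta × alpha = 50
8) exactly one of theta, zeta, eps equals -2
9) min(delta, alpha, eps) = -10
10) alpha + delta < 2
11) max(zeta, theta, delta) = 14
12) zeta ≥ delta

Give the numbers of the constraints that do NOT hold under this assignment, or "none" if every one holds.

Violated: 5.

1) alpha × zeta = 10 × (-8) = -80 — OK.
2) values 5, 14, -8 are pairwise distinct — OK.
3) zeta=-8, delta=-10, eta=5; 1 of them equals -10 — OK.
4) eta = 5, not > 6; antecedent false, conditional vacuously true — OK.
5) values 5, 14, 10; theta = 14 is not ≤ alpha = 10 — violated.
6) eta + zeta = 5 + (-8) = -3 — OK.
7) eta × alpha = 5 × 10 = 50 — OK.
8) theta=14, zeta=-8, eps=-2; 1 of them equals -2 — OK.
9) min(-10, 10, -2) = -10 — OK.
10) alpha + delta = 10 + (-10) = 0; 0 < 2 — OK.
11) max(-8, 14, -10) = 14 — OK.
12) zeta = -8, delta = -10; -8 ≥ -10 — OK.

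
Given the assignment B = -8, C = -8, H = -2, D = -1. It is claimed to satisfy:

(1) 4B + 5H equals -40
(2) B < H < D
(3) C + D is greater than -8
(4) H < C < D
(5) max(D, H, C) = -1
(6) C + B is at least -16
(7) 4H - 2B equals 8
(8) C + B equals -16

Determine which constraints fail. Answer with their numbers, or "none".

Violated: 1, 3, and 4.

(1) 4B + 5H = 4(-8) + 5(-2) = -42, not -40  false
(2) values -8 < -2 < -1  true
(3) C + D = -8 + (-1) = -9; -9 ≤ -8, bound -8 not met  false
(4) values -2, -8, -1; H = -2 is not < C = -8  false
(5) max(-1, -2, -8) = -1  true
(6) C + B = -8 + (-8) = -16; -16 ≥ -16  true
(7) 4H - 2B = 4(-2) - 2(-8) = 8  true
(8) C + B = -8 + (-8) = -16  true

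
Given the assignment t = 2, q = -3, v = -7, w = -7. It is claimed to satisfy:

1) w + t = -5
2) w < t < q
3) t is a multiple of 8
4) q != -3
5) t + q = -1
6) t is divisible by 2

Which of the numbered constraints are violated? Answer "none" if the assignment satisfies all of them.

Violated: 2, 3, and 4.

1) w + t = -7 + 2 = -5  OK
2) values -7, 2, -3; t = 2 is not < q = -3  FAIL
3) 2 = 8*0 + 2, so 8 does not divide 2  FAIL
4) q = -3, but -3 is required to differ  FAIL
5) t + q = 2 + (-3) = -1  OK
6) 2 / 2 = 1, so 2 divides 2  OK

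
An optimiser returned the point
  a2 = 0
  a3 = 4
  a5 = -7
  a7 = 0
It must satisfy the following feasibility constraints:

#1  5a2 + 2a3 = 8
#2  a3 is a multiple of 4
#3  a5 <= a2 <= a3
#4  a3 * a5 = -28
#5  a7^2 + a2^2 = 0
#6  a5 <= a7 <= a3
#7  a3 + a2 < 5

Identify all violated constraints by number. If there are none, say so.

No violations.

#1 5a2 + 2a3 = 5(0) + 2(4) = 8 — holds.
#2 4 / 4 = 1, so 4 divides 4 — holds.
#3 values -7 <= 0 <= 4 — holds.
#4 a3 * a5 = 4 * (-7) = -28 — holds.
#5 a7^2 + a2^2 = 0^2 + 0^2 = 0 + 0 = 0 — holds.
#6 values -7 <= 0 <= 4 — holds.
#7 a3 + a2 = 4 + 0 = 4; 4 < 5 — holds.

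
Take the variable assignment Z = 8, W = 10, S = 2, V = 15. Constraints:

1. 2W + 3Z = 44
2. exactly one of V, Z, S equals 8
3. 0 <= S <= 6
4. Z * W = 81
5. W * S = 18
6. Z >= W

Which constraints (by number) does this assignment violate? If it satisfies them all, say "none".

No — constraints 4, 5, and 6 are not satisfied.

1. 2W + 3Z = 2(10) + 3(8) = 44  holds
2. V=15, Z=8, S=2; 1 of them equals 8  holds
3. S = 2 lies in [0, 6]  holds
4. Z * W = 8 * 10 = 80, not 81  fails
5. W * S = 10 * 2 = 20, not 18  fails
6. Z = 8, W = 10; 8 < 10 (want ≥)  fails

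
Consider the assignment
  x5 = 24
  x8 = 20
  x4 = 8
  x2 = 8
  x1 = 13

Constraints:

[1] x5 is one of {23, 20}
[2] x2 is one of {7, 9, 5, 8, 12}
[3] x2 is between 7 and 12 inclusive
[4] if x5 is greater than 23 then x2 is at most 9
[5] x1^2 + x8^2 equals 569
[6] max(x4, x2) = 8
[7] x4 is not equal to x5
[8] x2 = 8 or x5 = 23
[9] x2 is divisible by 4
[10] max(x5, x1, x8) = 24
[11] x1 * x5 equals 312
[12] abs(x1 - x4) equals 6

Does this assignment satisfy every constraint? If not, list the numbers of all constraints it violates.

Constraints 1 and 12 are violated.

[1] x5 = 24 is not in {23, 20} — does not hold.
[2] x2 = 8 is in {7, 9, 5, 8, 12} — holds.
[3] x2 = 8 lies in [7, 12] — holds.
[4] x5 = 24 > 23, so we need x2 ≤ 9; x2 = 8 ≤ 9 — holds.
[5] x1^2 + x8^2 = 13^2 + 20^2 = 169 + 400 = 569 — holds.
[6] max(8, 8) = 8 — holds.
[7] x4 = 8, x5 = 24; distinct — holds.
[8] x2 = 8 = 8 (first disjunct) — holds.
[9] 8 / 4 = 2, so 4 divides 8 — holds.
[10] max(24, 13, 20) = 24 — holds.
[11] x1 * x5 = 13 * 24 = 312 — holds.
[12] abs(13 - 8) = 5, not 6 — does not hold.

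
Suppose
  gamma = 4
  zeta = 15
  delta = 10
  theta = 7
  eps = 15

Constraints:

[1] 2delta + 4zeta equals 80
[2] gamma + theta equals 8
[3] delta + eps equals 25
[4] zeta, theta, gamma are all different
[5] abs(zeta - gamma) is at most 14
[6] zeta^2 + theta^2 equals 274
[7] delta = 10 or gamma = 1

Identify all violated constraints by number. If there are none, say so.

[1] 2delta + 4zeta = 2(10) + 4(15) = 80 — satisfied.
[2] gamma + theta = 4 + 7 = 11, not 8 — violated.
[3] delta + eps = 10 + 15 = 25 — satisfied.
[4] values 15, 7, 4 are pairwise distinct — satisfied.
[5] abs(15 - 4) = 11; 11 ≤ 14 — satisfied.
[6] zeta^2 + theta^2 = 15^2 + 7^2 = 225 + 49 = 274 — satisfied.
[7] delta = 10 = 10 (first disjunct) — satisfied.

The assignment fails constraint 2.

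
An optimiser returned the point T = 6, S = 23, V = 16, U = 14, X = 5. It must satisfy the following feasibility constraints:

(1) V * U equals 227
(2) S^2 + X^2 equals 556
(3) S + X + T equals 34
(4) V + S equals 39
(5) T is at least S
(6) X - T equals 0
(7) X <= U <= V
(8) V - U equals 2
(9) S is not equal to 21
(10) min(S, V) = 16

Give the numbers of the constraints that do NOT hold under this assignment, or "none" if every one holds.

Constraints 1, 2, 5, 6 are violated.

(1) V * U = 16 * 14 = 224, not 227  fails
(2) S^2 + X^2 = 23^2 + 5^2 = 529 + 25 = 554, not 556  fails
(3) S + X + T = 23 + 5 + 6 = 34  holds
(4) V + S = 16 + 23 = 39  holds
(5) T = 6, S = 23; 6 < 23 (want ≥)  fails
(6) X - T = 5 - 6 = -1, not 0  fails
(7) values 5 <= 14 <= 16  holds
(8) V - U = 16 - 14 = 2  holds
(9) S = 23, and 23 ≠ 21  holds
(10) min(23, 16) = 16  holds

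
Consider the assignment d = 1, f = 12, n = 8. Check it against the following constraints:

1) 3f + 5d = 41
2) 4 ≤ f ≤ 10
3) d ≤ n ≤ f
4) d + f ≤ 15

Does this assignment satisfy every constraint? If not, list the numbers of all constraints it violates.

No — constraint 2 is not satisfied.

1) 3f + 5d = 3(12) + 5(1) = 41  yes
2) f = 12 is outside [4, 10]  no
3) values 1 ≤ 8 ≤ 12  yes
4) d + f = 1 + 12 = 13; 13 ≤ 15  yes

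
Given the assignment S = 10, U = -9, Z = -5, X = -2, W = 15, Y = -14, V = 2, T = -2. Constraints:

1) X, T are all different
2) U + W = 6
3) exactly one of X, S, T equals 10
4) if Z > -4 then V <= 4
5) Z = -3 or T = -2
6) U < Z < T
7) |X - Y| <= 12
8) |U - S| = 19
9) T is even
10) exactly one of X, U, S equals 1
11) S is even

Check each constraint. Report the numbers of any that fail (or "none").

1) X = T = -2, not all different — violated.
2) U + W = -9 + 15 = 6 — OK.
3) X=-2, S=10, T=-2; 1 of them equals 10 — OK.
4) Z = -5, not > -4; antecedent false, conditional vacuously true — OK.
5) Z = -5 ≠ -3, but T = -2 = -2 (second disjunct) — OK.
6) values -9 < -5 < -2 — OK.
7) |-2 - (-14)| = 12; 12 ≤ 12 — OK.
8) |-9 - 10| = 19 — OK.
9) T = -2 is even — OK.
10) X=-2, U=-9, S=10; 0 of them equal 1, not exactly one — violated.
11) S = 10 is even — OK.

Constraints 1 and 10 are violated.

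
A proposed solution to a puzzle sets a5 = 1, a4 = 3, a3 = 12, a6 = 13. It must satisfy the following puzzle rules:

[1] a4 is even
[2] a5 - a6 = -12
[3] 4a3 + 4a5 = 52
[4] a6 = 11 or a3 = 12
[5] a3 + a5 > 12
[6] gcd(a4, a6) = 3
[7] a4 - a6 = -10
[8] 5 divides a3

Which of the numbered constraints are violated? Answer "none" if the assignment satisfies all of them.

Constraints 1, 6, and 8 are violated.

[1] a4 = 3 is odd  fails
[2] a5 - a6 = 1 - 13 = -12  holds
[3] 4a3 + 4a5 = 4(12) + 4(1) = 52  holds
[4] a6 = 13 ≠ 11, but a3 = 12 = 12 (second disjunct)  holds
[5] a3 + a5 = 12 + 1 = 13; 13 > 12  holds
[6] gcd(3, 13) = 1, not 3  fails
[7] a4 - a6 = 3 - 13 = -10  holds
[8] 12 = 5*2 + 2, so 5 does not divide 12  fails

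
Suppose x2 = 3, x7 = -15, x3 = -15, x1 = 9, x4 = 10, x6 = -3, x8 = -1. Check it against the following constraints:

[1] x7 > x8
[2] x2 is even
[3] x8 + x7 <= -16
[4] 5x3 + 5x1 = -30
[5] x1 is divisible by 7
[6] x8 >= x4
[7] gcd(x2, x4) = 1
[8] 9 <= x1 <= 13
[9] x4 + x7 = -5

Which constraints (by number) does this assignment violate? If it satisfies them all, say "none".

[1] x7 = -15, x8 = -1; -15 ≤ -1 (want >) — violated.
[2] x2 = 3 is odd — violated.
[3] x8 + x7 = -1 + (-15) = -16; -16 ≤ -16 — OK.
[4] 5x3 + 5x1 = 5(-15) + 5(9) = -30 — OK.
[5] 9 = 7*1 + 2, so 7 does not divide 9 — violated.
[6] x8 = -1, x4 = 10; -1 < 10 (want ≥) — violated.
[7] gcd(3, 10) = 1 — OK.
[8] x1 = 9 lies in [9, 13] — OK.
[9] x4 + x7 = 10 + (-15) = -5 — OK.

No — constraints 1, 2, 5, 6 are not satisfied.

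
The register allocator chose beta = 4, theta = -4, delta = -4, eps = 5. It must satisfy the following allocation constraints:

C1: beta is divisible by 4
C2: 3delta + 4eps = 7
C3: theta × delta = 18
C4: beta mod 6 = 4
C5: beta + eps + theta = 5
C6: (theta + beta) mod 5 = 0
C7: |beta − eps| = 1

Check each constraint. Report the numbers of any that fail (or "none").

C1: 4 / 4 = 1, so 4 divides 4  OK
C2: 3delta + 4eps = 3(-4) + 4(5) = 8, not 7  FAIL
C3: theta × delta = -4 × (-4) = 16, not 18  FAIL
C4: 4 mod 6 = 4  OK
C5: beta + eps + theta = 4 + 5 + (-4) = 5  OK
C6: theta + beta = 0; 0 mod 5 = 0  OK
C7: |4 − 5| = 1  OK

The assignment fails constraints 2 and 3.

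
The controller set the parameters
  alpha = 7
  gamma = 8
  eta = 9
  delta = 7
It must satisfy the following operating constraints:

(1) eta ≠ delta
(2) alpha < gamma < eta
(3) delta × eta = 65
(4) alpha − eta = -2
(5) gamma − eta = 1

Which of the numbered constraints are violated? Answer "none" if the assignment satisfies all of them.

No — constraints 3, 5 are not satisfied.

(1) eta = 9, delta = 7; distinct — holds.
(2) values 7 < 8 < 9 — holds.
(3) delta × eta = 7 × 9 = 63, not 65 — does not hold.
(4) alpha − eta = 7 − 9 = -2 — holds.
(5) gamma − eta = 8 − 9 = -1, not 1 — does not hold.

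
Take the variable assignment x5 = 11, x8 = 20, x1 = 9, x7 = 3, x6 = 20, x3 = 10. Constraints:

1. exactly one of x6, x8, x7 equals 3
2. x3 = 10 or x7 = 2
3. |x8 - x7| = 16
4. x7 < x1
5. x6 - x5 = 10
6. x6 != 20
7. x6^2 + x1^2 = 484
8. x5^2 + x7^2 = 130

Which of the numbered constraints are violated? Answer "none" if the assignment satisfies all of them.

1. x6=20, x8=20, x7=3; 1 of them equals 3 — OK.
2. x3 = 10 = 10 (first disjunct) — OK.
3. |20 - 3| = 17, not 16 — violated.
4. x7 = 3, x1 = 9; 3 < 9 — OK.
5. x6 - x5 = 20 - 11 = 9, not 10 — violated.
6. x6 = 20, but 20 is required to differ — violated.
7. x6^2 + x1^2 = 20^2 + 9^2 = 400 + 81 = 481, not 484 — violated.
8. x5^2 + x7^2 = 11^2 + 3^2 = 121 + 9 = 130 — OK.

Violated: 3, 5, 6, and 7.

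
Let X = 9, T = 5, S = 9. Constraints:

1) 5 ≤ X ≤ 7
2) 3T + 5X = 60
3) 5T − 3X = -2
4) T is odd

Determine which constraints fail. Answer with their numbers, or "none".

1) X = 9 is outside [5, 7]  false
2) 3T + 5X = 3(5) + 5(9) = 60  true
3) 5T − 3X = 5(5) − 3(9) = -2  true
4) T = 5 is odd  true

The assignment fails constraint 1.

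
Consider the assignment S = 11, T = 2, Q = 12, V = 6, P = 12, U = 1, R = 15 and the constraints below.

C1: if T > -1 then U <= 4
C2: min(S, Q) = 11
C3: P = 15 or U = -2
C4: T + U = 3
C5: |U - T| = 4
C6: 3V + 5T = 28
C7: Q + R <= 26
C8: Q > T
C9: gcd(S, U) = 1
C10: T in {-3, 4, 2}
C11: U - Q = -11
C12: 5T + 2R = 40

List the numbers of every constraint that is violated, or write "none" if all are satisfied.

The assignment fails constraints 3, 5, 7.

C1: T = 2 > -1, so we need U ≤ 4; U = 1 ≤ 4  holds
C2: min(11, 12) = 11  holds
C3: P = 12 ≠ 15 and U = 1 ≠ -2; both disjuncts false  fails
C4: T + U = 2 + 1 = 3  holds
C5: |1 - 2| = 1, not 4  fails
C6: 3V + 5T = 3(6) + 5(2) = 28  holds
C7: Q + R = 12 + 15 = 27; 27 > 26, bound 26 not met  fails
C8: Q = 12, T = 2; 12 > 2  holds
C9: gcd(11, 1) = 1  holds
C10: T = 2 is in {-3, 4, 2}  holds
C11: U - Q = 1 - 12 = -11  holds
C12: 5T + 2R = 5(2) + 2(15) = 40  holds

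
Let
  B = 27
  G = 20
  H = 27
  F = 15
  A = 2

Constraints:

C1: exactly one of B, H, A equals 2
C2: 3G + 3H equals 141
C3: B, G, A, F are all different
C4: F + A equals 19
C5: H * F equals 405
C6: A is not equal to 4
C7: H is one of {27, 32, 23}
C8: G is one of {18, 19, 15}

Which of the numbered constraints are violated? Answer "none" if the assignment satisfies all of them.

Violated: 4, 8.

C1: B=27, H=27, A=2; 1 of them equals 2 — holds.
C2: 3G + 3H = 3(20) + 3(27) = 141 — holds.
C3: values 27, 20, 2, 15 are pairwise distinct — holds.
C4: F + A = 15 + 2 = 17, not 19 — fails.
C5: H * F = 27 * 15 = 405 — holds.
C6: A = 2, and 2 ≠ 4 — holds.
C7: H = 27 is in {27, 32, 23} — holds.
C8: G = 20 is not in {18, 19, 15} — fails.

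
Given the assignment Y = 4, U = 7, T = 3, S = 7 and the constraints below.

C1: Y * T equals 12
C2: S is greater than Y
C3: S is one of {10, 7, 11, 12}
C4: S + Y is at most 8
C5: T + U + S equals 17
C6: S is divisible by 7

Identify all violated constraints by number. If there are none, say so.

C1: Y * T = 4 * 3 = 12  OK
C2: S = 7, Y = 4; 7 > 4  OK
C3: S = 7 is in {10, 7, 11, 12}  OK
C4: S + Y = 7 + 4 = 11; 11 > 8, bound 8 not met  FAIL
C5: T + U + S = 3 + 7 + 7 = 17  OK
C6: 7 / 7 = 1, so 7 divides 7  OK

Constraint 4 is violated.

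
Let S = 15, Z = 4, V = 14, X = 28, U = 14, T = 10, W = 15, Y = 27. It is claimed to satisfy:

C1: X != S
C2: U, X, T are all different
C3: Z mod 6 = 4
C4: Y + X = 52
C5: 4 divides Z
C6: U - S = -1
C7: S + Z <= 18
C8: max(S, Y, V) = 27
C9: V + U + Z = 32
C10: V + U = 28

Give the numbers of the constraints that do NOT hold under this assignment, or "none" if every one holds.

C1: X = 28, S = 15; distinct — OK.
C2: values 14, 28, 10 are pairwise distinct — OK.
C3: 4 mod 6 = 4 — OK.
C4: Y + X = 27 + 28 = 55, not 52 — violated.
C5: 4 / 4 = 1, so 4 divides 4 — OK.
C6: U - S = 14 - 15 = -1 — OK.
C7: S + Z = 15 + 4 = 19; 19 > 18, bound 18 not met — violated.
C8: max(15, 27, 14) = 27 — OK.
C9: V + U + Z = 14 + 14 + 4 = 32 — OK.
C10: V + U = 14 + 14 = 28 — OK.

No — constraints 4, 7 are not satisfied.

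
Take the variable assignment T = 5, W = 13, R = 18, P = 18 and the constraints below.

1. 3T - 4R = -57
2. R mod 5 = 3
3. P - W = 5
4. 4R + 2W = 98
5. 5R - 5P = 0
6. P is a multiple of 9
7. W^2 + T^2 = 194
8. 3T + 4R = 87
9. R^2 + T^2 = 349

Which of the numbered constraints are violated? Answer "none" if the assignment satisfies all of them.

1. 3T - 4R = 3(5) - 4(18) = -57 — holds.
2. 18 mod 5 = 3 — holds.
3. P - W = 18 - 13 = 5 — holds.
4. 4R + 2W = 4(18) + 2(13) = 98 — holds.
5. 5R - 5P = 5(18) - 5(18) = 0 — holds.
6. 18 / 9 = 2, so 9 divides 18 — holds.
7. W^2 + T^2 = 13^2 + 5^2 = 169 + 25 = 194 — holds.
8. 3T + 4R = 3(5) + 4(18) = 87 — holds.
9. R^2 + T^2 = 18^2 + 5^2 = 324 + 25 = 349 — holds.

None — every constraint holds.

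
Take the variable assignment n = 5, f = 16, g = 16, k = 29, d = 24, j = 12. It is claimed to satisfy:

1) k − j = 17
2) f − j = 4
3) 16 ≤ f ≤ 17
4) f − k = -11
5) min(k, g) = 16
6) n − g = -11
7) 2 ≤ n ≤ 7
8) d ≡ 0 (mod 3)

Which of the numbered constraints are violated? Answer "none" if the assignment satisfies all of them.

1) k − j = 29 − 12 = 17 — holds.
2) f − j = 16 − 12 = 4 — holds.
3) f = 16 lies in [16, 17] — holds.
4) f − k = 16 − 29 = -13, not -11 — does not hold.
5) min(29, 16) = 16 — holds.
6) n − g = 5 − 16 = -11 — holds.
7) n = 5 lies in [2, 7] — holds.
8) 24 mod 3 = 0 — holds.

The assignment fails constraint 4.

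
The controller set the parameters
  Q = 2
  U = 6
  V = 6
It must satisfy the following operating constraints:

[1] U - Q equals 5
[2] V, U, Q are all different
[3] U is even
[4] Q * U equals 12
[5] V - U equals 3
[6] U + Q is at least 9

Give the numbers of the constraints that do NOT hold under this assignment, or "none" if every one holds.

No — constraints 1, 2, 5, and 6 are not satisfied.

[1] U - Q = 6 - 2 = 4, not 5 — violated.
[2] V = U = 6, not all different — violated.
[3] U = 6 is even — satisfied.
[4] Q * U = 2 * 6 = 12 — satisfied.
[5] V - U = 6 - 6 = 0, not 3 — violated.
[6] U + Q = 6 + 2 = 8; 8 < 9, bound 9 not met — violated.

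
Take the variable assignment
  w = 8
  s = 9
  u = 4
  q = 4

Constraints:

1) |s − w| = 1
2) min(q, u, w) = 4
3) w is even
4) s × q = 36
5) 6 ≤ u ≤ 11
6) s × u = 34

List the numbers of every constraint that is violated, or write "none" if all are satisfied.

1) |9 − 8| = 1 — holds.
2) min(4, 4, 8) = 4 — holds.
3) w = 8 is even — holds.
4) s × q = 9 × 4 = 36 — holds.
5) u = 4 is outside [6, 11] — fails.
6) s × u = 9 × 4 = 36, not 34 — fails.

Constraints 5, 6 do not hold.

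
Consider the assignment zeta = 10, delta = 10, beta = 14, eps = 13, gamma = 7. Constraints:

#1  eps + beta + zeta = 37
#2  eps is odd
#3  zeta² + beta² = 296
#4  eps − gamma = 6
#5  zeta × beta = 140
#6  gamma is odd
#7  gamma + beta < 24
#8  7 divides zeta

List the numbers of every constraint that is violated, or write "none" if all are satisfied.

#1 eps + beta + zeta = 13 + 14 + 10 = 37  yes
#2 eps = 13 is odd  yes
#3 zeta² + beta² = 10² + 14² = 100 + 196 = 296  yes
#4 eps − gamma = 13 − 7 = 6  yes
#5 zeta × beta = 10 × 14 = 140  yes
#6 gamma = 7 is odd  yes
#7 gamma + beta = 7 + 14 = 21; 21 < 24  yes
#8 10 = 7×1 + 3, so 7 does not divide 10  no

Constraint 8 does not hold.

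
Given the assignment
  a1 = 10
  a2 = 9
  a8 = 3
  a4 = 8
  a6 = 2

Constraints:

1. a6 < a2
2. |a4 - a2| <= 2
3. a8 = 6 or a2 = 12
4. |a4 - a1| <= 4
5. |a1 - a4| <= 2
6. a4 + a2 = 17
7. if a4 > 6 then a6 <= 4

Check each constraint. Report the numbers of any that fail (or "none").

Constraint 3 is violated.

1. a6 = 2, a2 = 9; 2 < 9 — holds.
2. |8 - 9| = 1; 1 ≤ 2 — holds.
3. a8 = 3 ≠ 6 and a2 = 9 ≠ 12; both disjuncts false — fails.
4. |8 - 10| = 2; 2 ≤ 4 — holds.
5. |10 - 8| = 2; 2 ≤ 2 — holds.
6. a4 + a2 = 8 + 9 = 17 — holds.
7. a4 = 8 > 6, so we need a6 ≤ 4; a6 = 2 ≤ 4 — holds.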